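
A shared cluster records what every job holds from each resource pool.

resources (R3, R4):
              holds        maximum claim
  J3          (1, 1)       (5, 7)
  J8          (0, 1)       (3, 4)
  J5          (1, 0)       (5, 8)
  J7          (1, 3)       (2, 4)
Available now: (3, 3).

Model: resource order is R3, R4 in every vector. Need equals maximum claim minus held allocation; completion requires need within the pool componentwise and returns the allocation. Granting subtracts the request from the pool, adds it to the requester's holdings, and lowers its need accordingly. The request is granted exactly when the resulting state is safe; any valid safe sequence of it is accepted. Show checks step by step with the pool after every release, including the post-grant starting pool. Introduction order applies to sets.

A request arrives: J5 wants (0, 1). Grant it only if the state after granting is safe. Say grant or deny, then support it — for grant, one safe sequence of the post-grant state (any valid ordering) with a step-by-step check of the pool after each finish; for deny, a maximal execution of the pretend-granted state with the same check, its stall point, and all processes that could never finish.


GRANT. The post-grant state is safe; one safe sequence: J7, J8, J3, J5.
Key observation: with (3, 2) left after the transfer, J7 can run at once — the state stays safe.
Check on the post-grant state, step by step:
  pool = (3, 2)
  J7: need (1, 1) fits (3, 2); releases (1, 3), pool now (4, 5)
  J8: need (3, 3) fits (4, 5); releases (0, 1), pool now (4, 6)
  J3: need (4, 6) fits (4, 6); releases (1, 1), pool now (5, 7)
  J5: need (4, 7) fits (5, 7); releases (1, 1), pool now (6, 8)


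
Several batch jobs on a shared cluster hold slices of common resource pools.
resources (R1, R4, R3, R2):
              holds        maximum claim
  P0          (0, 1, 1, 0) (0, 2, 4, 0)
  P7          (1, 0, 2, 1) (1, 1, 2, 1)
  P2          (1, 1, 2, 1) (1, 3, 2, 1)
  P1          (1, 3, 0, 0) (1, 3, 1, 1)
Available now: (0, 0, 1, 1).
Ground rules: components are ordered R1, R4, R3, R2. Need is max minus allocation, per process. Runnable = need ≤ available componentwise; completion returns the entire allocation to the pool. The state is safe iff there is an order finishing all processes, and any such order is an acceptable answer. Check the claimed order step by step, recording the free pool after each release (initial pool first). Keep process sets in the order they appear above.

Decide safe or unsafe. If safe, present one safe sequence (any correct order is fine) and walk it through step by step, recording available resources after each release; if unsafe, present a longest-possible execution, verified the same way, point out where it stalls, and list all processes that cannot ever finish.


SAFE. One safe sequence: P1, P7, P2, P0.
Key observation: P1 marks the first exact bind of the order: its need (0, 0, 1, 1) fits the free (0, 0, 1, 1) with zero slack on a requested resource.
Step-by-step check:
  pool = (0, 0, 1, 1)
  P1 needs (0, 0, 1, 1) <= (0, 0, 1, 1) -> finishes; pool += (1, 3, 0, 0) = (1, 3, 1, 1)
  P7 needs (0, 1, 0, 0) <= (1, 3, 1, 1) -> finishes; pool += (1, 0, 2, 1) = (2, 3, 3, 2)
  P2 needs (0, 2, 0, 0) <= (2, 3, 3, 2) -> finishes; pool += (1, 1, 2, 1) = (3, 4, 5, 3)
  P0 needs (0, 1, 3, 0) <= (3, 4, 5, 3) -> finishes; pool += (0, 1, 1, 0) = (3, 5, 6, 3)


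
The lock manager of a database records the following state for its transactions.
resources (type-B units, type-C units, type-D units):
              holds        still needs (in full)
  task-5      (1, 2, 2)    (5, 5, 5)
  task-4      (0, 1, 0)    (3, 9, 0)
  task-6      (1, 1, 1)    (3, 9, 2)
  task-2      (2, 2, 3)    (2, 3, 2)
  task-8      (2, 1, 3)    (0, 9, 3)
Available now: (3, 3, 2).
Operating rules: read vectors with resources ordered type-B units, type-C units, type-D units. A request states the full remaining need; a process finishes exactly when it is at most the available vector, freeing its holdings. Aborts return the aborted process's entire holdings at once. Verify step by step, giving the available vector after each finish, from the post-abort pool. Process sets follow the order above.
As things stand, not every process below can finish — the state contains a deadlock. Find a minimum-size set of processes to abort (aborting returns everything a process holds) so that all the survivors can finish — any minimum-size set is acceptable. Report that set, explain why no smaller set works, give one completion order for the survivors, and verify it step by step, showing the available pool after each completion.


The answer: abort task-6 and task-8.
Key observation: the deadlocked task-4 becomes finishable only because task-6 and task-8 released (3, 2, 4); it completes at step 3 below.
Minimality, checking each single-abort alternative: task-5 alone leaves task-4 blocked (short on type-C units); task-4 alone leaves task-6 blocked (short on type-C units); task-6 alone leaves task-4 blocked (short on type-C units); task-2 alone leaves task-4 blocked (short on type-C units); task-8 alone leaves task-4 blocked (short on type-C units).
Survivors finish in the order: task-2, task-5, task-4. Step-by-step check (pool after the aborts first):
  pool = (6, 5, 6)
  run task-2 (needs (2, 3, 2), free (6, 5, 6)); after release of (2, 2, 3) the pool is (8, 7, 9)
  run task-5 (needs (5, 5, 5), free (8, 7, 9)); after release of (1, 2, 2) the pool is (9, 9, 11)
  run task-4 (needs (3, 9, 0), free (9, 9, 11)); after release of (0, 1, 0) the pool is (9, 10, 11)


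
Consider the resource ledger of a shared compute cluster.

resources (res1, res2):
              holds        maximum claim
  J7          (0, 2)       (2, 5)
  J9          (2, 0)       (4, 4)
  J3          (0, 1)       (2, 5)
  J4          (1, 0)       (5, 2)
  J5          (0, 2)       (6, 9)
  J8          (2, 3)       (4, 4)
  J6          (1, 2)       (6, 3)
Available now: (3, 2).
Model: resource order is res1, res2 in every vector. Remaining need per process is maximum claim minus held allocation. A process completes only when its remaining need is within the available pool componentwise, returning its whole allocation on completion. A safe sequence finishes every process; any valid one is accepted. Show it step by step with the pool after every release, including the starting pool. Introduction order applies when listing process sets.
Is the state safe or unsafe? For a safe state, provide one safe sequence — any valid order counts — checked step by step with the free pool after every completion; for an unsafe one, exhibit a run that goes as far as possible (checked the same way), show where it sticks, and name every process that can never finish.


SAFE — a valid safe sequence is J8, J6, J5, J4, J9, J7, J3.
Key observation: J6 is the earliest step where a requested resource binds exactly: need (5, 1), pool (5, 5) at its turn.
Walking it through:
  pool = (3, 2)
  run J8 (needs (2, 1), free (3, 2)); after release of (2, 3) the pool is (5, 5)
  run J6 (needs (5, 1), free (5, 5)); after release of (1, 2) the pool is (6, 7)
  run J5 (needs (6, 7), free (6, 7)); after release of (0, 2) the pool is (6, 9)
  run J4 (needs (4, 2), free (6, 9)); after release of (1, 0) the pool is (7, 9)
  run J9 (needs (2, 4), free (7, 9)); after release of (2, 0) the pool is (9, 9)
  run J7 (needs (2, 3), free (9, 9)); after release of (0, 2) the pool is (9, 11)
  run J3 (needs (2, 4), free (9, 11)); after release of (0, 1) the pool is (9, 12)


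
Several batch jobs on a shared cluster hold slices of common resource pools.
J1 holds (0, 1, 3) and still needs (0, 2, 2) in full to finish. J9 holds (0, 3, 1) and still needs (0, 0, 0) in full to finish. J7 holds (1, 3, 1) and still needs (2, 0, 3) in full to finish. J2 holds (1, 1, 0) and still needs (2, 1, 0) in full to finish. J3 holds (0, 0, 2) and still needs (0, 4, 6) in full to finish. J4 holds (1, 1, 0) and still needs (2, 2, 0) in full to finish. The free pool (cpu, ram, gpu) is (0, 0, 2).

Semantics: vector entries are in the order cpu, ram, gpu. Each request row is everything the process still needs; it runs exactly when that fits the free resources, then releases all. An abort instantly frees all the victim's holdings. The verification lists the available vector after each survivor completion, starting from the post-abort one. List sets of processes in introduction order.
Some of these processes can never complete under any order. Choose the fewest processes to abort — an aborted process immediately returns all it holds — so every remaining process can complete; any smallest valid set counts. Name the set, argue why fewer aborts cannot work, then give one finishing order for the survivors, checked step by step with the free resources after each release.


Abort J7 and J2.
Key observation: the deadlocked J4 becomes finishable only because J7 and J2 released (2, 4, 1); it completes at step 1 below.
Minimality, checking each single-abort alternative: J1 alone leaves J7 blocked (short on cpu); J9 alone leaves J7 blocked (short on cpu); J7 alone leaves J2 blocked (short on cpu); J2 alone leaves J7 blocked (short on cpu); J3 alone leaves J7 blocked (short on cpu); J4 alone leaves J7 blocked (short on cpu).
Survivors finish in the order: J4, J9, J1, J3. Verifying each step (pool after the aborts first):
  pool = (2, 4, 3)
  J4 needs (2, 2, 0) <= (2, 4, 3) -> finishes; pool += (1, 1, 0) = (3, 5, 3)
  J9 needs (0, 0, 0) <= (3, 5, 3) -> finishes; pool += (0, 3, 1) = (3, 8, 4)
  J1 needs (0, 2, 2) <= (3, 8, 4) -> finishes; pool += (0, 1, 3) = (3, 9, 7)
  J3 needs (0, 4, 6) <= (3, 9, 7) -> finishes; pool += (0, 0, 2) = (3, 9, 9)


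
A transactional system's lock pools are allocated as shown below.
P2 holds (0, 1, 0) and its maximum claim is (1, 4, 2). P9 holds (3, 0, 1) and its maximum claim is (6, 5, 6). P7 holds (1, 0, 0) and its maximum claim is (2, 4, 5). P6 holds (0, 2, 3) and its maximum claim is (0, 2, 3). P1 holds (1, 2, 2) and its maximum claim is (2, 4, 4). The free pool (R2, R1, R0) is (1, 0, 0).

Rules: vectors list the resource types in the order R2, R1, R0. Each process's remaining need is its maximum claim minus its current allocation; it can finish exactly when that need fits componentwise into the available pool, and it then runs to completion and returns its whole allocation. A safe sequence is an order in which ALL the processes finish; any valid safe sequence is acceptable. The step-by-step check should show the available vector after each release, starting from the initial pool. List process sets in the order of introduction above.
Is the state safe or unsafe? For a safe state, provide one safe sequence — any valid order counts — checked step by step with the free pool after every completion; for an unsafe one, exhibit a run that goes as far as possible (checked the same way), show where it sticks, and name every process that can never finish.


SAFE, for example via the order P6, P1, P2, P7, P9.
Key observation: at P1 the run first touches a limit — (1, 2, 2) against (1, 2, 3), exact on a resource it actually requests.
Check, step by step:
  pool = (1, 0, 0)
  P6: need (0, 0, 0) fits (1, 0, 0); releases (0, 2, 3), pool now (1, 2, 3)
  P1: need (1, 2, 2) fits (1, 2, 3); releases (1, 2, 2), pool now (2, 4, 5)
  P2: need (1, 3, 2) fits (2, 4, 5); releases (0, 1, 0), pool now (2, 5, 5)
  P7: need (1, 4, 5) fits (2, 5, 5); releases (1, 0, 0), pool now (3, 5, 5)
  P9: need (3, 5, 5) fits (3, 5, 5); releases (3, 0, 1), pool now (6, 5, 6)


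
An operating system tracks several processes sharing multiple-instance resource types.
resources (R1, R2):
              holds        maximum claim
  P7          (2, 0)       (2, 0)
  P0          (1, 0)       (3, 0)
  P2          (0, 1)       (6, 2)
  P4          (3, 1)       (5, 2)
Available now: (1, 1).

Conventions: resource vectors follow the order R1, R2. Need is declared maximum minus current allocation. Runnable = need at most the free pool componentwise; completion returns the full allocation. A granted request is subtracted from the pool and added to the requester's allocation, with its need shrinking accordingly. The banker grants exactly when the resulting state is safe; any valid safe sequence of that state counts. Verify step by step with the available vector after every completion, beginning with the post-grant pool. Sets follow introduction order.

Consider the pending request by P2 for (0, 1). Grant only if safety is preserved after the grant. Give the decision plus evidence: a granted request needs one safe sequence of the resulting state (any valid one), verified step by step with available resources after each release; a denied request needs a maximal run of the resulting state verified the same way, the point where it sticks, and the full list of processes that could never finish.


DENY: after the grant no complete ordering would exist.
Key observation: after P7, P0 the pool peaks at (4, 0), and each blocked process is short somewhere: P2 on R1; P4 on R2.
On the post-grant state, P7, P0 is a maximal run — nothing extends it. Step-by-step check:
  pool = (1, 0)
  P7 needs (0, 0) <= (1, 0) -> finishes; pool += (2, 0) = (3, 0)
  P0 needs (2, 0) <= (3, 0) -> finishes; pool += (1, 0) = (4, 0)
  P2 cannot run: need (6, 0) vs free (4, 0) (insufficient R1)
  P4 cannot run: need (2, 1) vs free (4, 0) (insufficient R2)
Post-grant, the permanently blocked set is P2 and P4.


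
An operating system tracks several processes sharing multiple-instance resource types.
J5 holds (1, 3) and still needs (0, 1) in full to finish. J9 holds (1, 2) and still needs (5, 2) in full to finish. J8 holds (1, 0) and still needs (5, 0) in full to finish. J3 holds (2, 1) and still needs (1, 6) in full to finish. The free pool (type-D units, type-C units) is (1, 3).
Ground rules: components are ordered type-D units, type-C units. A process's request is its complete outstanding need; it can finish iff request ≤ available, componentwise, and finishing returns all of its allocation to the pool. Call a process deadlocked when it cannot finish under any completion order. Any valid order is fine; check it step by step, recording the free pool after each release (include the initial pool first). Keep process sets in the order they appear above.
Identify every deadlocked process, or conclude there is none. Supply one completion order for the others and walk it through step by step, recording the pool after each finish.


The deadlocked set is J9 and J8.
Key observation: type-D units is the bottleneck — with J5, J3 done the pool holds (4, 7), short of every remaining need.
The rest can finish in the order J5, J3. Verifying each step:
  pool = (1, 3)
  J5: need (0, 1) fits (1, 3); releases (1, 3), pool now (2, 6)
  J3: need (1, 6) fits (2, 6); releases (2, 1), pool now (4, 7)
The stuck group stays short no matter what:
  J9 still needs (5, 2) but only (4, 7) is free — short on type-D units
  J8 still needs (5, 0) but only (4, 7) is free — short on type-D units


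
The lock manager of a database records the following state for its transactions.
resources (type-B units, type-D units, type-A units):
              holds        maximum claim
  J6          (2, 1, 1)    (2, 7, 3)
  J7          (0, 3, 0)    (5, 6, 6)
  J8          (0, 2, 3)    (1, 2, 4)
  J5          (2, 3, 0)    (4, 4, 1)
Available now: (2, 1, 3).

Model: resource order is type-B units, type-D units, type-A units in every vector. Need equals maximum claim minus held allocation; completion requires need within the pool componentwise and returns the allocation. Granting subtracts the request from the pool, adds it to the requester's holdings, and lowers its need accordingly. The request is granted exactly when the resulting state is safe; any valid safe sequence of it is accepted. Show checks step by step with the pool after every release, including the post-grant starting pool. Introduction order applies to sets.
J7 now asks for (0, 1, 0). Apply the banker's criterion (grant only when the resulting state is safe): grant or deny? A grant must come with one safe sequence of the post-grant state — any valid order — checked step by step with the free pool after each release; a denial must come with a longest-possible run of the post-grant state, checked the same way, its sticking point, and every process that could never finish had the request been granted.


DENY — the pretend-granted state is unsafe.
Key observation: after J8, J5 the pool peaks at (4, 5, 6), and each blocked process is short somewhere: J6 on type-D units; J7 on type-B units.
On the post-grant state, J8, J5 is a maximal run — nothing extends it. Step-by-step check:
  pool = (2, 0, 3)
  J8: need (1, 0, 1) fits (2, 0, 3); releases (0, 2, 3), pool now (2, 2, 6)
  J5: need (2, 1, 1) fits (2, 2, 6); releases (2, 3, 0), pool now (4, 5, 6)
  J6 cannot run: need (0, 6, 2) vs free (4, 5, 6) (insufficient type-D units)
  J7 cannot run: need (5, 2, 6) vs free (4, 5, 6) (insufficient type-B units)
Had the request been granted, J6 and J7 could never finish.


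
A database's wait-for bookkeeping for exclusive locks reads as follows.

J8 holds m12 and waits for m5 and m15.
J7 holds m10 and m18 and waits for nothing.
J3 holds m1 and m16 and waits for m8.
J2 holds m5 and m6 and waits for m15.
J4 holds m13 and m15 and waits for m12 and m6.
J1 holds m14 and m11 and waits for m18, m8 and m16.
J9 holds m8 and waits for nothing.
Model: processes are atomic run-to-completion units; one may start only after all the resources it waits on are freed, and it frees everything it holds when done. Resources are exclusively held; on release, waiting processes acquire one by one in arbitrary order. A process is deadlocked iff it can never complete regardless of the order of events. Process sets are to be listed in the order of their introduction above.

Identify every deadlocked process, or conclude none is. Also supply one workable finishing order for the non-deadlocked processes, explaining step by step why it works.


Deadlocked set: J8, J2 and J4.
Key observation: the wait chain closes on itself along J8 -> J2 -> J4 -> J8; no other process is dragged down with it.
The rest can finish in the order J9, J3, J7, J1.
Walking it through:
  run J9 (it waits on nothing); releases m8
  run J3 (all its waits — m8 — are resolved); releases m1 and m16
  run J7 (it waits on nothing); releases m10 and m18
  run J1 (all its waits — m18, m8 and m16 — are resolved); releases m14 and m11


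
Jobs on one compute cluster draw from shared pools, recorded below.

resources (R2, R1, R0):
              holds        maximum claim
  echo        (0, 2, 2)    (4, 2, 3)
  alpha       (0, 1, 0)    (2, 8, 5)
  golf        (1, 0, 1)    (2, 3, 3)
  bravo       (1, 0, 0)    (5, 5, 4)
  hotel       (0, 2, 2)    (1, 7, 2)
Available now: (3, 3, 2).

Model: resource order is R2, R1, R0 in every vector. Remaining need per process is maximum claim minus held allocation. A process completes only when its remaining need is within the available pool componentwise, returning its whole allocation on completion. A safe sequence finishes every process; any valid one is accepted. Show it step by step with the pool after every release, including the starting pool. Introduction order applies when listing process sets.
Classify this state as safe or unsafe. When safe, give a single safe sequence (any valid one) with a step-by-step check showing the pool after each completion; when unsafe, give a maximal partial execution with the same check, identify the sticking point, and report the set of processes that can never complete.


SAFE, for example via the order golf, echo, bravo, hotel, alpha.
Key observation: the order's first zero-slack moment is golf ((1, 3, 2) needed, (3, 3, 2) free — a requested resource with nothing to spare).
Verifying each step:
  pool = (3, 3, 2)
  golf: need (1, 3, 2) fits (3, 3, 2); releases (1, 0, 1), pool now (4, 3, 3)
  echo: need (4, 0, 1) fits (4, 3, 3); releases (0, 2, 2), pool now (4, 5, 5)
  bravo: need (4, 5, 4) fits (4, 5, 5); releases (1, 0, 0), pool now (5, 5, 5)
  hotel: need (1, 5, 0) fits (5, 5, 5); releases (0, 2, 2), pool now (5, 7, 7)
  alpha: need (2, 7, 5) fits (5, 7, 7); releases (0, 1, 0), pool now (5, 8, 7)


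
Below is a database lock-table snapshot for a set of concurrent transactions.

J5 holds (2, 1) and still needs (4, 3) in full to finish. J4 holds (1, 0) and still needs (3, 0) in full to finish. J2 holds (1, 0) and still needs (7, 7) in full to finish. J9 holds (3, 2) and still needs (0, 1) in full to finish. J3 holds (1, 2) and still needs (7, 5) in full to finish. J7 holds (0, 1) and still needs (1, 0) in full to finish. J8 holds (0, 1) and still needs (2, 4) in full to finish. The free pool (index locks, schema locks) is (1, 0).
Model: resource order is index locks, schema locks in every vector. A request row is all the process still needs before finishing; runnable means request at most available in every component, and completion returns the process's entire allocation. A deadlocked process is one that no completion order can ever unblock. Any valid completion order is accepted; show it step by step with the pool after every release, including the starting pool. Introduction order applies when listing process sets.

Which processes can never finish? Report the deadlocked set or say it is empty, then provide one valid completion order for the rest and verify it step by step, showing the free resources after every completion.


No process is deadlocked.
Key observation: J7 can run right away; the returned allocation unlocks the remaining processes in turn.
A valid finishing order for the others: J7, J9, J5, J4, J8, J3, J2. Verifying each step:
  pool = (1, 0)
  run J7 (needs (1, 0), free (1, 0)); after release of (0, 1) the pool is (1, 1)
  run J9 (needs (0, 1), free (1, 1)); after release of (3, 2) the pool is (4, 3)
  run J5 (needs (4, 3), free (4, 3)); after release of (2, 1) the pool is (6, 4)
  run J4 (needs (3, 0), free (6, 4)); after release of (1, 0) the pool is (7, 4)
  run J8 (needs (2, 4), free (7, 4)); after release of (0, 1) the pool is (7, 5)
  run J3 (needs (7, 5), free (7, 5)); after release of (1, 2) the pool is (8, 7)
  run J2 (needs (7, 7), free (8, 7)); after release of (1, 0) the pool is (9, 7)


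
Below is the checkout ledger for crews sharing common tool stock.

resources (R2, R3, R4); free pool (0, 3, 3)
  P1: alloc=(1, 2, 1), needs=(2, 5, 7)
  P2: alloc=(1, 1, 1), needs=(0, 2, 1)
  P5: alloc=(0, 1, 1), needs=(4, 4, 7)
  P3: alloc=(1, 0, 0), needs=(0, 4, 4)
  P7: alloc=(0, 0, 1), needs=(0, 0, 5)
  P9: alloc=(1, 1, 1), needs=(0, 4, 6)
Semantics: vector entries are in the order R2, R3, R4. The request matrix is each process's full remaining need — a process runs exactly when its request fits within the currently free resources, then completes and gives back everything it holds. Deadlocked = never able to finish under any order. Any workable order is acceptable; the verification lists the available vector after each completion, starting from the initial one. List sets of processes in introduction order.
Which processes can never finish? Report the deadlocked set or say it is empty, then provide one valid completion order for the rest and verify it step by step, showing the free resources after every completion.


Deadlocked set: P1, P5, P7 and P9.
Key observation: even finishing P2, P3 leaves just (2, 4, 4) free — too little R4 for any of the remaining processes.
One completion order for the rest: P2, P3. Verifying each step:
  pool = (0, 3, 3)
  P2: need (0, 2, 1) fits (0, 3, 3); releases (1, 1, 1), pool now (1, 4, 4)
  P3: need (0, 4, 4) fits (1, 4, 4); releases (1, 0, 0), pool now (2, 4, 4)
The blocked processes can never fit:
  P1 cannot run: need (2, 5, 7) vs free (2, 4, 4) (insufficient R3 and R4)
  P5 cannot run: need (4, 4, 7) vs free (2, 4, 4) (insufficient R2 and R4)
  P7 cannot run: need (0, 0, 5) vs free (2, 4, 4) (insufficient R4)
  P9 cannot run: need (0, 4, 6) vs free (2, 4, 4) (insufficient R4)


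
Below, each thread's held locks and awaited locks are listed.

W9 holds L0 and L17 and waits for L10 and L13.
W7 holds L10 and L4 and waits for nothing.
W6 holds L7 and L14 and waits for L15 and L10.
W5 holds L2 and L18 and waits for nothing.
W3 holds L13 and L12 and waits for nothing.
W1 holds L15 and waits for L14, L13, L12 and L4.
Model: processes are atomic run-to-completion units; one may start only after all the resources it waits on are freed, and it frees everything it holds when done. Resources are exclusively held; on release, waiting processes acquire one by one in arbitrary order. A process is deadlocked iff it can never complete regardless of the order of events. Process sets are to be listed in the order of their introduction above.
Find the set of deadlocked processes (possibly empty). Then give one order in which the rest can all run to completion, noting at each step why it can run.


Deadlocked: W6 and W1.
Key observation: nobody on the ring W6 -> W1 -> W6 can start until another member finishes, which never happens; no other process is dragged down with it.
The rest can finish in the order W7, W5, W3, W9.
Step-by-step check:
  W7: no waits; runs immediately, freeing L10 and L4
  W5: no waits; runs immediately, freeing L2 and L18
  W3: no waits; runs immediately, freeing L13 and L12
  W9 waits on L10 and L13 — all released -> runs and releases L0 and L17


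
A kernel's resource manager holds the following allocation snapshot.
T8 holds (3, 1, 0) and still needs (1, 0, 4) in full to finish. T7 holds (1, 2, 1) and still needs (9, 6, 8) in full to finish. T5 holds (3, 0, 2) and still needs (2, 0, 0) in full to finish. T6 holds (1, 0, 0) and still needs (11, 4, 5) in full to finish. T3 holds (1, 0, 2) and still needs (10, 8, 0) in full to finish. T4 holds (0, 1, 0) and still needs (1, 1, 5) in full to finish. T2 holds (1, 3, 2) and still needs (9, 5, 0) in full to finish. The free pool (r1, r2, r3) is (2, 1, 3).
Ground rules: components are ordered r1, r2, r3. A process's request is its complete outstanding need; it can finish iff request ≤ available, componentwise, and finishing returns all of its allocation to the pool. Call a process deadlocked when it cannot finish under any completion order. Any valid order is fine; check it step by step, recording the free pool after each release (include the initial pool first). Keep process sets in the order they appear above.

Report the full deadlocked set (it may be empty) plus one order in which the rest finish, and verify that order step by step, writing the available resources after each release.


The deadlocked set is T7, T6, T3 and T2.
Key observation: even finishing T5, T8, T4 leaves just (8, 3, 5) free — too little r1 for any of the remaining processes.
One completion order for the rest: T5, T8, T4. Check, step by step:
  pool = (2, 1, 3)
  T5: need (2, 0, 0) fits (2, 1, 3); releases (3, 0, 2), pool now (5, 1, 5)
  T8: need (1, 0, 4) fits (5, 1, 5); releases (3, 1, 0), pool now (8, 2, 5)
  T4: need (1, 1, 5) fits (8, 2, 5); releases (0, 1, 0), pool now (8, 3, 5)
The blocked processes can never fit:
  blocked: T7 wants (9, 6, 8), pool (8, 3, 5) — not enough r1, r2 and r3
  blocked: T6 wants (11, 4, 5), pool (8, 3, 5) — not enough r1 and r2
  blocked: T3 wants (10, 8, 0), pool (8, 3, 5) — not enough r1 and r2
  blocked: T2 wants (9, 5, 0), pool (8, 3, 5) — not enough r1 and r2


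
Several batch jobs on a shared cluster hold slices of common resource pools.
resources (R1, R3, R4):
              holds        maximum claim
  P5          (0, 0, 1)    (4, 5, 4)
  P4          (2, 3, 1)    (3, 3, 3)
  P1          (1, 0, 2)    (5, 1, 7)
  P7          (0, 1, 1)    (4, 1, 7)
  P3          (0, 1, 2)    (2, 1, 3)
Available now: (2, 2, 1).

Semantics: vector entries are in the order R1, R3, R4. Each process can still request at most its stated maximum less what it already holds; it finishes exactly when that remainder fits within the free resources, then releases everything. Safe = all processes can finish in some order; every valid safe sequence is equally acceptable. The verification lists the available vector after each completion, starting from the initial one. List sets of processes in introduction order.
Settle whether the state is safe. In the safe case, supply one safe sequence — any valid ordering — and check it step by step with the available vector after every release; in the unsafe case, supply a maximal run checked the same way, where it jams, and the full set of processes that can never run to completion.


SAFE. One safe sequence: P3, P4, P5, P1, P7.
Key observation: reading the order forward, P3 is the first process whose need (2, 0, 1) meets the free pool (2, 2, 1) exactly on a resource it requests.
Step-by-step check:
  pool = (2, 2, 1)
  P3 needs (2, 0, 1) <= (2, 2, 1) -> finishes; pool += (0, 1, 2) = (2, 3, 3)
  P4 needs (1, 0, 2) <= (2, 3, 3) -> finishes; pool += (2, 3, 1) = (4, 6, 4)
  P5 needs (4, 5, 3) <= (4, 6, 4) -> finishes; pool += (0, 0, 1) = (4, 6, 5)
  P1 needs (4, 1, 5) <= (4, 6, 5) -> finishes; pool += (1, 0, 2) = (5, 6, 7)
  P7 needs (4, 0, 6) <= (5, 6, 7) -> finishes; pool += (0, 1, 1) = (5, 7, 8)


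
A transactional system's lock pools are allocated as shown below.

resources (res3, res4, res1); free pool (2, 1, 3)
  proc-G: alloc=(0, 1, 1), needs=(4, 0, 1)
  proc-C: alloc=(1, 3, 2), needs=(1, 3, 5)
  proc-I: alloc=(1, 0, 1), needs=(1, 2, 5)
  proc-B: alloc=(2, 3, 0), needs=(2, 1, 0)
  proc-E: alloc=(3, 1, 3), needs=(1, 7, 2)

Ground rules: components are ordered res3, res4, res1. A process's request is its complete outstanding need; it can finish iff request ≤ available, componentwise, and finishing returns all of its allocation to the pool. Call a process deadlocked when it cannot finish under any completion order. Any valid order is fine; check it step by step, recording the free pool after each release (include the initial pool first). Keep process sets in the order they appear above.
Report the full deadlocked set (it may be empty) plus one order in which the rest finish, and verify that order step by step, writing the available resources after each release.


Deadlocked set: proc-C, proc-I and proc-E.
Key observation: after proc-B, proc-G the pool peaks at (4, 5, 4), and each blocked process is short somewhere: proc-C on res1; proc-I on res1; proc-E on res4.
One completion order for the rest: proc-B, proc-G. Verifying each step:
  pool = (2, 1, 3)
  proc-B needs (2, 1, 0) <= (2, 1, 3) -> finishes; pool += (2, 3, 0) = (4, 4, 3)
  proc-G needs (4, 0, 1) <= (4, 4, 3) -> finishes; pool += (0, 1, 1) = (4, 5, 4)
The blocked processes can never fit:
  proc-C cannot run: need (1, 3, 5) vs free (4, 5, 4) (insufficient res1)
  proc-I cannot run: need (1, 2, 5) vs free (4, 5, 4) (insufficient res1)
  proc-E cannot run: need (1, 7, 2) vs free (4, 5, 4) (insufficient res4)


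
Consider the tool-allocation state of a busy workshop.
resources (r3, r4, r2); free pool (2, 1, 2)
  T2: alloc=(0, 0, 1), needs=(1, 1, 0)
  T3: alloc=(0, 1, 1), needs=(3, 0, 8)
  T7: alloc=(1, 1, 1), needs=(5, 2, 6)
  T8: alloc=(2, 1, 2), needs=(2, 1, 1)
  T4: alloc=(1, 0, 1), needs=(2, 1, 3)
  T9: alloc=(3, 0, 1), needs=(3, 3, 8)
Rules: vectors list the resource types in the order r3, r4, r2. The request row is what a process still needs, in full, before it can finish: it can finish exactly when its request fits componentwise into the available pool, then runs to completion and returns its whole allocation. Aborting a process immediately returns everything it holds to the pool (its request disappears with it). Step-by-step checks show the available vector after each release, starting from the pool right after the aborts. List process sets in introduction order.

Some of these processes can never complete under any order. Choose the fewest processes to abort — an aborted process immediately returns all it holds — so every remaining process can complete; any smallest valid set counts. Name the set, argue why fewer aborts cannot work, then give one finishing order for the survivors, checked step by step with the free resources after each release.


The answer: abort T9.
Key observation: T3 could never have finished before the abort; with (3, 0, 1) returned by T9, it fits at step 5.
No smaller set exists: with zero aborts the deadlock remains.
The survivors complete as T4, T8, T2, T7, T3. Check, step by step (starting from the post-abort pool):
  pool = (5, 1, 3)
  T4: need (2, 1, 3) fits (5, 1, 3); releases (1, 0, 1), pool now (6, 1, 4)
  T8: need (2, 1, 1) fits (6, 1, 4); releases (2, 1, 2), pool now (8, 2, 6)
  T2: need (1, 1, 0) fits (8, 2, 6); releases (0, 0, 1), pool now (8, 2, 7)
  T7: need (5, 2, 6) fits (8, 2, 7); releases (1, 1, 1), pool now (9, 3, 8)
  T3: need (3, 0, 8) fits (9, 3, 8); releases (0, 1, 1), pool now (9, 4, 9)


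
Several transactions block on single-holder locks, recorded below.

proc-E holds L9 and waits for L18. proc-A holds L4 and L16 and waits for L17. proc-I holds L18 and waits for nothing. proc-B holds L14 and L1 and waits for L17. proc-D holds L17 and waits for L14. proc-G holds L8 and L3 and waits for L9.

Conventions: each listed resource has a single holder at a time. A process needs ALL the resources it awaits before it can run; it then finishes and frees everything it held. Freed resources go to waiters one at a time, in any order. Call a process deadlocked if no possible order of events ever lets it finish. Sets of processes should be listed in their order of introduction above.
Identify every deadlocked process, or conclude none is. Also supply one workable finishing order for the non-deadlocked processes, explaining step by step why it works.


Deadlocked: proc-A, proc-B and proc-D.
Key observation: along proc-D -> proc-B -> proc-D, each member waits on what the next one holds — a deadlock; proc-A waits into the deadlock from upstream.
One completion order for the rest: proc-I, proc-E, proc-G.
Walking it through:
  proc-I: no waits; runs immediately, freeing L18
  proc-E: everything it awaited (L18) is free; runs, freeing L9
  proc-G: everything it awaited (L9) is free; runs, freeing L8 and L3


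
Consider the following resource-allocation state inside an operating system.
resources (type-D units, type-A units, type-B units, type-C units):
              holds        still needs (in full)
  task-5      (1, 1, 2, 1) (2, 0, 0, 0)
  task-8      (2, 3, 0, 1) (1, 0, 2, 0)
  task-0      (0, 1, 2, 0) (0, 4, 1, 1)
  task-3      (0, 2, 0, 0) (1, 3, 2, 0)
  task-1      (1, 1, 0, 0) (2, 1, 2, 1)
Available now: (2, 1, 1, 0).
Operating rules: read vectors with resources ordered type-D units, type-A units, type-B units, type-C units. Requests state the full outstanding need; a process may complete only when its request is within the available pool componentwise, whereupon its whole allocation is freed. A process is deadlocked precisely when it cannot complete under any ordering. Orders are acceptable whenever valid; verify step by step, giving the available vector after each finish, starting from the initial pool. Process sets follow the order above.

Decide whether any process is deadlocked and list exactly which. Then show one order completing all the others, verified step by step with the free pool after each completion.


Nothing here is deadlocked.
Key observation: task-5 fits the free pool immediately, and its release cascades until everyone finishes.
A valid finishing order for the others: task-5, task-8, task-3, task-0, task-1. Walking it through:
  pool = (2, 1, 1, 0)
  task-5: need (2, 0, 0, 0) fits (2, 1, 1, 0); releases (1, 1, 2, 1), pool now (3, 2, 3, 1)
  task-8: need (1, 0, 2, 0) fits (3, 2, 3, 1); releases (2, 3, 0, 1), pool now (5, 5, 3, 2)
  task-3: need (1, 3, 2, 0) fits (5, 5, 3, 2); releases (0, 2, 0, 0), pool now (5, 7, 3, 2)
  task-0: need (0, 4, 1, 1) fits (5, 7, 3, 2); releases (0, 1, 2, 0), pool now (5, 8, 5, 2)
  task-1: need (2, 1, 2, 1) fits (5, 8, 5, 2); releases (1, 1, 0, 0), pool now (6, 9, 5, 2)


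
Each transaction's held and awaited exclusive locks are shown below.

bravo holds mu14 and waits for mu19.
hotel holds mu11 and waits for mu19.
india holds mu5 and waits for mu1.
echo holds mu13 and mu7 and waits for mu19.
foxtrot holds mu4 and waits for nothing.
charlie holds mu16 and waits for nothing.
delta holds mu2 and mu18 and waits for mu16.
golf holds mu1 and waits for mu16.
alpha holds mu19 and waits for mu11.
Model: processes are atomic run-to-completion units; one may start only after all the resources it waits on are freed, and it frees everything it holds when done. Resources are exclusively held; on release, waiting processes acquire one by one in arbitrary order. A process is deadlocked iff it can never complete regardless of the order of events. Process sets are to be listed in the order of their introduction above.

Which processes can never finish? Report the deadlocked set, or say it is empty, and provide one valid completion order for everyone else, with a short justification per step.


Deadlocked set: bravo, hotel, echo and alpha.
Key observation: along alpha -> hotel -> alpha, each member waits on what the next one holds — a deadlock; bravo and echo wait into the deadlock from upstream.
A valid finishing order for the others: charlie, delta, foxtrot, golf, india.
Verifying each step:
  charlie waits on nothing -> runs at once and releases mu16
  run delta (all its waits — mu16 — are resolved); releases mu2 and mu18
  foxtrot waits on nothing -> runs at once and releases mu4
  run golf (all its waits — mu16 — are resolved); releases mu1
  run india (all its waits — mu1 — are resolved); releases mu5


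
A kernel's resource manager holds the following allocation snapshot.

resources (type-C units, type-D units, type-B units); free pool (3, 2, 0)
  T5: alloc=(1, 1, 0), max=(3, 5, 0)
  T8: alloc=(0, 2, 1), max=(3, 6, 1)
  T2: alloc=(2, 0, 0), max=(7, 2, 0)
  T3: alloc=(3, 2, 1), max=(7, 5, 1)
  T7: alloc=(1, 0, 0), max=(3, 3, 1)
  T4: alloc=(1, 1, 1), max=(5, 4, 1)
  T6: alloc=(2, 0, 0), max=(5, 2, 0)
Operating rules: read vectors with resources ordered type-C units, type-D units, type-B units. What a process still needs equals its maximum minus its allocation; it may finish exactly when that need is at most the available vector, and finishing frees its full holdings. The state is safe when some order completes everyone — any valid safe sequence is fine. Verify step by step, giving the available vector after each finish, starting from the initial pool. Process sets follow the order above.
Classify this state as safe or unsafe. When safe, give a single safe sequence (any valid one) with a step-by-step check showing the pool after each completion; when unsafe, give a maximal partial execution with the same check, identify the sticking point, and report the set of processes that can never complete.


The state is UNSAFE.
Key observation: type-D units is the bottleneck — with T6, T2 done the pool holds (7, 2, 0), short of every remaining need.
Going as far as possible: T6, T2; after that, nothing fits. Check, step by step:
  pool = (3, 2, 0)
  T6 needs (3, 2, 0) <= (3, 2, 0) -> finishes; pool += (2, 0, 0) = (5, 2, 0)
  T2 needs (5, 2, 0) <= (5, 2, 0) -> finishes; pool += (2, 0, 0) = (7, 2, 0)
  blocked: T5 wants (2, 4, 0), pool (7, 2, 0) — not enough type-D units
  blocked: T8 wants (3, 4, 0), pool (7, 2, 0) — not enough type-D units
  blocked: T3 wants (4, 3, 0), pool (7, 2, 0) — not enough type-D units
  blocked: T7 wants (2, 3, 1), pool (7, 2, 0) — not enough type-D units and type-B units
  blocked: T4 wants (4, 3, 0), pool (7, 2, 0) — not enough type-D units
Permanently blocked: T5, T8, T3, T7 and T4.


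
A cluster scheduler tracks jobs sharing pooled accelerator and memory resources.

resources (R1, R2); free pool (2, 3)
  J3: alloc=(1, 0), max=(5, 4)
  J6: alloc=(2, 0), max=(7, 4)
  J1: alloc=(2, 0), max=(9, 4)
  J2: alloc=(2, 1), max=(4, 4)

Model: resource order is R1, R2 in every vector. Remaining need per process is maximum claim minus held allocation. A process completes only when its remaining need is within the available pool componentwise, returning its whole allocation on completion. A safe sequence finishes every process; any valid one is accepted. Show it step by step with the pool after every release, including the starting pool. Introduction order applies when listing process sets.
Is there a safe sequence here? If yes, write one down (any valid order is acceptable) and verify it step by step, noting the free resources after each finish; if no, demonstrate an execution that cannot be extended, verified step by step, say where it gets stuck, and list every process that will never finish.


SAFE, for example via the order J2, J3, J6, J1.
Key observation: at J2 the run first touches a limit — (2, 3) against (2, 3), exact on a resource it actually requests.
Check, step by step:
  pool = (2, 3)
  run J2 (needs (2, 3), free (2, 3)); after release of (2, 1) the pool is (4, 4)
  run J3 (needs (4, 4), free (4, 4)); after release of (1, 0) the pool is (5, 4)
  run J6 (needs (5, 4), free (5, 4)); after release of (2, 0) the pool is (7, 4)
  run J1 (needs (7, 4), free (7, 4)); after release of (2, 0) the pool is (9, 4)
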